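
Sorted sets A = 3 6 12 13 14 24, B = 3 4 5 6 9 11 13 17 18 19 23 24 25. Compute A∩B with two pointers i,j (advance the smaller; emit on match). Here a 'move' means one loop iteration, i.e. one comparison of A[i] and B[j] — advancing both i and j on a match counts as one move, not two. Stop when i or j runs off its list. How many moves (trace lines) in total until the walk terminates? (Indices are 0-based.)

14 moves

i=0 j=0: 3==3 emit, i++,j++
i=1 j=1: 6>4, j++
i=1 j=2: 6>5, j++
i=1 j=3: 6==6 emit, i++,j++
i=2 j=4: 12>9, j++
i=2 j=5: 12>11, j++
i=2 j=6: 12<13, i++
i=3 j=6: 13==13 emit, i++,j++
i=4 j=7: 14<17, i++
i=5 j=7: 24>17, j++
i=5 j=8: 24>18, j++
i=5 j=9: 24>19, j++
i=5 j=10: 24>23, j++
i=5 j=11: 24==24 emit, i++,j++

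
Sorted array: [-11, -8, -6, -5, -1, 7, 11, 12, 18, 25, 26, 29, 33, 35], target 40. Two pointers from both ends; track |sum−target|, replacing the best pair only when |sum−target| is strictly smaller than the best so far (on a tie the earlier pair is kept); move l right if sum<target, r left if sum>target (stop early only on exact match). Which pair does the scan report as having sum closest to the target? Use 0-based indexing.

[0,13] -11+35=24 d=16 * → l++
[1,13] -8+35=27 d=13 * → l++
[2,13] -6+35=29 d=11 * → l++
[3,13] -5+35=30 d=10 * → l++
[4,13] -1+35=34 d=6 * → l++
[5,13] 7+35=42 d=2 * → r--
[5,12] 7+33=40 d=0 * → stop

pair (7, 33) with sum 40 (|Δ|=0)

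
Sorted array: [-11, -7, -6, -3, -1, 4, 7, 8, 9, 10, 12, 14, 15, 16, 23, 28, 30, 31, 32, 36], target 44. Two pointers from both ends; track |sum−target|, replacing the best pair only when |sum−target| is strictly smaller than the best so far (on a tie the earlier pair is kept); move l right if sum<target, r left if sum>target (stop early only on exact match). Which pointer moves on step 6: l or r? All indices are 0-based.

[0,19] -11+36=25 d=19 * → l++
[1,19] -7+36=29 d=15 * → l++
[2,19] -6+36=30 d=14 * → l++
[3,19] -3+36=33 d=11 * → l++
[4,19] -1+36=35 d=9 * → l++
[5,19] 4+36=40 d=4 * → l++

l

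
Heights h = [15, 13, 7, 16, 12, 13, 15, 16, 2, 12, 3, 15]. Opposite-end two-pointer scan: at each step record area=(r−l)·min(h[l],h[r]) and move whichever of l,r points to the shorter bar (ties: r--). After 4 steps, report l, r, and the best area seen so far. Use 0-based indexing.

l=0 r=11: min(15,15)*11=165 best=165 *, r--
l=0 r=10: min(15,3)*10=30 best=165, r--
l=0 r=9: min(15,12)*9=108 best=165, r--
l=0 r=8: min(15,2)*8=16 best=165, r--

l=0, r=7, best area=165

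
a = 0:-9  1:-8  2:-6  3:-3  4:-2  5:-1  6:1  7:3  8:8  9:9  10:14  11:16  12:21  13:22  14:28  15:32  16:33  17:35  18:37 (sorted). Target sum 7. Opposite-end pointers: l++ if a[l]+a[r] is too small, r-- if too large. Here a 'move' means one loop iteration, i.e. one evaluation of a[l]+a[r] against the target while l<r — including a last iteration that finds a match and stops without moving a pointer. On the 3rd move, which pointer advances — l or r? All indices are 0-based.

r

[0,18] -9+37=28 >7 → r--
[0,17] -9+35=26 >7 → r--
[0,16] -9+33=24 >7 → r--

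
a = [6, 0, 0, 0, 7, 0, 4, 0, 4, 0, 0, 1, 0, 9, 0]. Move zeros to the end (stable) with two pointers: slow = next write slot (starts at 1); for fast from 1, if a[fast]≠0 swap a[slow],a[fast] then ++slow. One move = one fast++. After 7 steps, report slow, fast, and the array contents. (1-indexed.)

slow=4, fast=8, a=[6, 7, 4, 0, 0, 0, 0, 0, 4, 0, 0, 1, 0, 9, 0]

slow=1 fast=1: a[fast]=6≠0 swap→a[1]=6, slow++,fast++
slow=2 fast=2: a[fast]=0, fast++
slow=2 fast=3: a[fast]=0, fast++
slow=2 fast=4: a[fast]=0, fast++
slow=2 fast=5: a[fast]=7≠0 swap→a[2]=7, slow++,fast++
slow=3 fast=6: a[fast]=0, fast++
slow=3 fast=7: a[fast]=4≠0 swap→a[3]=4, slow++,fast++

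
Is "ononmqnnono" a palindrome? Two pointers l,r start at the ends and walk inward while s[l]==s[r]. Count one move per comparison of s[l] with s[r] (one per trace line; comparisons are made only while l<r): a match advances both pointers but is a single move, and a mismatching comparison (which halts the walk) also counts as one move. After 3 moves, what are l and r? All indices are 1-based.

[1,11] 'o'=='o' → l++,r--
[2,10] 'n'=='n' → l++,r--
[3,9] 'o'=='o' → l++,r--

l=4, r=8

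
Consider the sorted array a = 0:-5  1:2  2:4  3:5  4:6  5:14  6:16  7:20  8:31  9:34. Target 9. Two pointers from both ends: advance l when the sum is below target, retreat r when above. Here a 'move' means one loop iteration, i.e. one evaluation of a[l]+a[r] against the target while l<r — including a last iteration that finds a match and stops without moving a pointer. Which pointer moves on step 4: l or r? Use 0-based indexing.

[0,9] -5+34=29 >9 → r--
[0,8] -5+31=26 >9 → r--
[0,7] -5+20=15 >9 → r--
[0,6] -5+16=11 >9 → r--

r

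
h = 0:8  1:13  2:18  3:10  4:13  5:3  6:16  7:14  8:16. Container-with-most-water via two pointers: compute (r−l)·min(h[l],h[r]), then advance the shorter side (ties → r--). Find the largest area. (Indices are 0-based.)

[0,8] min(8,16)*8=64 best=64 * → l++
[1,8] min(13,16)*7=91 best=91 * → l++
[2,8] min(18,16)*6=96 best=96 * → r--
[2,7] min(18,14)*5=70 best=96 → r--
[2,6] min(18,16)*4=64 best=96 → r--
[2,5] min(18,3)*3=9 best=96 → r--
[2,4] min(18,13)*2=26 best=96 → r--
[2,3] min(18,10)*1=10 best=96 → r--

max area = 96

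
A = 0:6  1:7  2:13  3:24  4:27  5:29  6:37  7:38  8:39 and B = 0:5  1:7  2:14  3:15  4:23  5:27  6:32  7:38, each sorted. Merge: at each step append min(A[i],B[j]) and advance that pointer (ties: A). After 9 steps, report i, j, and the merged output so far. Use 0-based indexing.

i=4, j=5, merged so far=[5, 6, 7, 7, 13, 14, 15, 23, 24]

[i=0,j=0] A[i]=6>B[j]=5 take 5 → j++
[i=0,j=1] A[i]=6<=B[j]=7 take 6 → i++
[i=1,j=1] A[i]=7<=B[j]=7 take 7 → i++
[i=2,j=1] A[i]=13>B[j]=7 take 7 → j++
[i=2,j=2] A[i]=13<=B[j]=14 take 13 → i++
[i=3,j=2] A[i]=24>B[j]=14 take 14 → j++
[i=3,j=3] A[i]=24>B[j]=15 take 15 → j++
[i=3,j=4] A[i]=24>B[j]=23 take 23 → j++
[i=3,j=5] A[i]=24<=B[j]=27 take 24 → i++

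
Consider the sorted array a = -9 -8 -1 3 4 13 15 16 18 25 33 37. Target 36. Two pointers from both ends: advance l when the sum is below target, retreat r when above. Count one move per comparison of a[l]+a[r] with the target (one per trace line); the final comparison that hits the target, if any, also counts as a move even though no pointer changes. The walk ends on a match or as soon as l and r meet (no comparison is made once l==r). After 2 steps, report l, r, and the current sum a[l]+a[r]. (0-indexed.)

l=2, r=11, sum=36

l=0 r=11: -9+37=28 <36, l++
l=1 r=11: -8+37=29 <36, l++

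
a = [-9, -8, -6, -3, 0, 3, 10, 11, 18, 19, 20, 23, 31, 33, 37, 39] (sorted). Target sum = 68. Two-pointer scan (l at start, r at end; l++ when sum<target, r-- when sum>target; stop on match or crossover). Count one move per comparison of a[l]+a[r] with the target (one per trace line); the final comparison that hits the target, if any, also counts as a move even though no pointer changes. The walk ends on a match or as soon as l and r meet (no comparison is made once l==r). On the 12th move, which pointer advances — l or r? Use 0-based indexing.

l

l=0 r=15: -9+39=30 <68, l++
l=1 r=15: -8+39=31 <68, l++
l=2 r=15: -6+39=33 <68, l++
l=3 r=15: -3+39=36 <68, l++
l=4 r=15: 0+39=39 <68, l++
l=5 r=15: 3+39=42 <68, l++
l=6 r=15: 10+39=49 <68, l++
l=7 r=15: 11+39=50 <68, l++
l=8 r=15: 18+39=57 <68, l++
l=9 r=15: 19+39=58 <68, l++
l=10 r=15: 20+39=59 <68, l++
l=11 r=15: 23+39=62 <68, l++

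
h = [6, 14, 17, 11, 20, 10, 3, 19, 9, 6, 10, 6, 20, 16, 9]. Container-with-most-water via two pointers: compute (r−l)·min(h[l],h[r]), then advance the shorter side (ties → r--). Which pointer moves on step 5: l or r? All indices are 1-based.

l

[1,15] min(6,9)*14=84 best=84 * → l++
[2,15] min(14,9)*13=117 best=117 * → r--
[2,14] min(14,16)*12=168 best=168 * → l++
[3,14] min(17,16)*11=176 best=176 * → r--
[3,13] min(17,20)*10=170 best=176 → l++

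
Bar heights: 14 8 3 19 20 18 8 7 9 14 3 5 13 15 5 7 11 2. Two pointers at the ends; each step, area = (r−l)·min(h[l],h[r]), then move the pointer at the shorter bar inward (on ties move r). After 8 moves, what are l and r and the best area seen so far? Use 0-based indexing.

l=3, r=12, best area=182

[0,17] min(14,2)*17=34 best=34 * → r--
[0,16] min(14,11)*16=176 best=176 * → r--
[0,15] min(14,7)*15=105 best=176 → r--
[0,14] min(14,5)*14=70 best=176 → r--
[0,13] min(14,15)*13=182 best=182 * → l++
[1,13] min(8,15)*12=96 best=182 → l++
[2,13] min(3,15)*11=33 best=182 → l++
[3,13] min(19,15)*10=150 best=182 → r--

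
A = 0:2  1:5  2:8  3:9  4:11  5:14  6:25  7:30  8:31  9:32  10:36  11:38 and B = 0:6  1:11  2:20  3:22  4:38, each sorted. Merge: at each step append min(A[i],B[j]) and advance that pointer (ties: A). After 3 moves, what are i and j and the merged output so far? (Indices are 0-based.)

i=0 j=0: A[i]=2<=B[j]=6 take 2, i++
i=1 j=0: A[i]=5<=B[j]=6 take 5, i++
i=2 j=0: A[i]=8>B[j]=6 take 6, j++

i=2, j=1, merged so far=[2, 5, 6]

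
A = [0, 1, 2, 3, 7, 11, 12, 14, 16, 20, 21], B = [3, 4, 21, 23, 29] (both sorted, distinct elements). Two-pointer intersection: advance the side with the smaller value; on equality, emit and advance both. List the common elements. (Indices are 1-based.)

intersection = [3, 21]

[i=1,j=1] 0<3 → i++
[i=2,j=1] 1<3 → i++
[i=3,j=1] 2<3 → i++
[i=4,j=1] 3==3 emit → i++,j++
[i=5,j=2] 7>4 → j++
[i=5,j=3] 7<21 → i++
[i=6,j=3] 11<21 → i++
[i=7,j=3] 12<21 → i++
[i=8,j=3] 14<21 → i++
[i=9,j=3] 16<21 → i++
[i=10,j=3] 20<21 → i++
[i=11,j=3] 21==21 emit → i++,j++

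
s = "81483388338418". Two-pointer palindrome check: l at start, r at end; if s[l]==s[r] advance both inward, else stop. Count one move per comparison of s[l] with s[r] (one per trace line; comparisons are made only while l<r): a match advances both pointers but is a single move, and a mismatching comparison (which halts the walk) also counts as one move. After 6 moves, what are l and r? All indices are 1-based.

l=1 r=14: '8'=='8', l++,r--
l=2 r=13: '1'=='1', l++,r--
l=3 r=12: '4'=='4', l++,r--
l=4 r=11: '8'=='8', l++,r--
l=5 r=10: '3'=='3', l++,r--
l=6 r=9: '3'=='3', l++,r--

l=7, r=8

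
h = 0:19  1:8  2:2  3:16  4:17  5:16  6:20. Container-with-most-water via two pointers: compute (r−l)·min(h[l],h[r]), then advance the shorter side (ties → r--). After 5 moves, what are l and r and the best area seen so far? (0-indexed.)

l=5, r=6, best area=114

[0,6] min(19,20)*6=114 best=114 * → l++
[1,6] min(8,20)*5=40 best=114 → l++
[2,6] min(2,20)*4=8 best=114 → l++
[3,6] min(16,20)*3=48 best=114 → l++
[4,6] min(17,20)*2=34 best=114 → l++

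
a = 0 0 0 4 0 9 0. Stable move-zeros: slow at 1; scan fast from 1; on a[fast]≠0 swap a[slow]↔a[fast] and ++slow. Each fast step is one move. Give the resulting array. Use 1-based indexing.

[4, 9, 0, 0, 0, 0, 0]

slow=1 fast=1: a[fast]=0, fast++
slow=1 fast=2: a[fast]=0, fast++
slow=1 fast=3: a[fast]=0, fast++
slow=1 fast=4: a[fast]=4≠0 swap→a[1]=4, slow++,fast++
slow=2 fast=5: a[fast]=0, fast++
slow=2 fast=6: a[fast]=9≠0 swap→a[2]=9, slow++,fast++
slow=3 fast=7: a[fast]=0, fast++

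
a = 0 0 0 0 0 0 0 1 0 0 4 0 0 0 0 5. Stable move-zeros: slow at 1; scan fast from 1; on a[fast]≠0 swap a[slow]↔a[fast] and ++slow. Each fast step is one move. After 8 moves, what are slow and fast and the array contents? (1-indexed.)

slow=1 fast=1: a[fast]=0, fast++
slow=1 fast=2: a[fast]=0, fast++
slow=1 fast=3: a[fast]=0, fast++
slow=1 fast=4: a[fast]=0, fast++
slow=1 fast=5: a[fast]=0, fast++
slow=1 fast=6: a[fast]=0, fast++
slow=1 fast=7: a[fast]=0, fast++
slow=1 fast=8: a[fast]=1≠0 swap→a[1]=1, slow++,fast++

slow=2, fast=9, a=[1, 0, 0, 0, 0, 0, 0, 0, 0, 0, 4, 0, 0, 0, 0, 5]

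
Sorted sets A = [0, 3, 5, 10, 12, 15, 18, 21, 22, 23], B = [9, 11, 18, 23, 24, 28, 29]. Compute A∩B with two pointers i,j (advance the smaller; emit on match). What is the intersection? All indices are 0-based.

intersection = [18, 23]

i=0 j=0: 0<9, i++
i=1 j=0: 3<9, i++
i=2 j=0: 5<9, i++
i=3 j=0: 10>9, j++
i=3 j=1: 10<11, i++
i=4 j=1: 12>11, j++
i=4 j=2: 12<18, i++
i=5 j=2: 15<18, i++
i=6 j=2: 18==18 emit, i++,j++
i=7 j=3: 21<23, i++
i=8 j=3: 22<23, i++
i=9 j=3: 23==23 emit, i++,j++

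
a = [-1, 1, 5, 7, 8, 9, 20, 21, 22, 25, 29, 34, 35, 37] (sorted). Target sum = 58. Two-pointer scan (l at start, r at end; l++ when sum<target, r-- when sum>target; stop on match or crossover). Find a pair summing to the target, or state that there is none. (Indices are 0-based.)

l=0 r=13: -1+37=36 <58, l++
l=1 r=13: 1+37=38 <58, l++
l=2 r=13: 5+37=42 <58, l++
l=3 r=13: 7+37=44 <58, l++
l=4 r=13: 8+37=45 <58, l++
l=5 r=13: 9+37=46 <58, l++
l=6 r=13: 20+37=57 <58, l++
l=7 r=13: 21+37=58, found

(21, 37)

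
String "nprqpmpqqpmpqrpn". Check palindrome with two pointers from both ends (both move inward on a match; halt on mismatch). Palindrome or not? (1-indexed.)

[1,16] 'n'=='n' → l++,r--
[2,15] 'p'=='p' → l++,r--
[3,14] 'r'=='r' → l++,r--
[4,13] 'q'=='q' → l++,r--
[5,12] 'p'=='p' → l++,r--
[6,11] 'm'=='m' → l++,r--
[7,10] 'p'=='p' → l++,r--
[8,9] 'q'=='q' → l++,r--

palindrome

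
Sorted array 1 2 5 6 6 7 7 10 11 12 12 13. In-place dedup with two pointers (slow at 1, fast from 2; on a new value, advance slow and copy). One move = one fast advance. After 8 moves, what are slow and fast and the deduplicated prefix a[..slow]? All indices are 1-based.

slow=7, fast=10, prefix=[1, 2, 5, 6, 7, 10, 11]

slow=1 fast=2: a[fast]=2≠a[slow]=1 write a[2]=2, slow++,fast++
slow=2 fast=3: a[fast]=5≠a[slow]=2 write a[3]=5, slow++,fast++
slow=3 fast=4: a[fast]=6≠a[slow]=5 write a[4]=6, slow++,fast++
slow=4 fast=5: a[fast]=6=a[slow] dup, fast++
slow=4 fast=6: a[fast]=7≠a[slow]=6 write a[5]=7, slow++,fast++
slow=5 fast=7: a[fast]=7=a[slow] dup, fast++
slow=5 fast=8: a[fast]=10≠a[slow]=7 write a[6]=10, slow++,fast++
slow=6 fast=9: a[fast]=11≠a[slow]=10 write a[7]=11, slow++,fast++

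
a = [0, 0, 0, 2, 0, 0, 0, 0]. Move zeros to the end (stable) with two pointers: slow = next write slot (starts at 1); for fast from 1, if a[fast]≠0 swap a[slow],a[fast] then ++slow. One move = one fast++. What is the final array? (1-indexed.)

[2, 0, 0, 0, 0, 0, 0, 0]

(s=1,f=1) a[fast]=0 → fast++
(s=1,f=2) a[fast]=0 → fast++
(s=1,f=3) a[fast]=0 → fast++
(s=1,f=4) a[fast]=2≠0 swap→a[1]=2 → slow++,fast++
(s=2,f=5) a[fast]=0 → fast++
(s=2,f=6) a[fast]=0 → fast++
(s=2,f=7) a[fast]=0 → fast++
(s=2,f=8) a[fast]=0 → fast++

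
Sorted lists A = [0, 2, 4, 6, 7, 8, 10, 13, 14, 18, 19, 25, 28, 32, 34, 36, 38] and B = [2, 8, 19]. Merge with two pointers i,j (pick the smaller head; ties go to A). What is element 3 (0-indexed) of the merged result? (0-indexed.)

merged[3] = 4

[i=0,j=0] A[i]=0<=B[j]=2 take 0 → i++
[i=1,j=0] A[i]=2<=B[j]=2 take 2 → i++
[i=2,j=0] A[i]=4>B[j]=2 take 2 → j++
[i=2,j=1] A[i]=4<=B[j]=8 take 4 → i++
[i=3,j=1] A[i]=6<=B[j]=8 take 6 → i++
[i=4,j=1] A[i]=7<=B[j]=8 take 7 → i++
[i=5,j=1] A[i]=8<=B[j]=8 take 8 → i++
[i=6,j=1] A[i]=10>B[j]=8 take 8 → j++
[i=6,j=2] A[i]=10<=B[j]=19 take 10 → i++
[i=7,j=2] A[i]=13<=B[j]=19 take 13 → i++
[i=8,j=2] A[i]=14<=B[j]=19 take 14 → i++
[i=9,j=2] A[i]=18<=B[j]=19 take 18 → i++
[i=10,j=2] A[i]=19<=B[j]=19 take 19 → i++
[i=11,j=2] A[i]=25>B[j]=19 take 19 → j++
[i=11,j=3] B done, take A[i]=25 → i++
[i=12,j=3] B done, take A[i]=28 → i++
[i=13,j=3] B done, take A[i]=32 → i++
[i=14,j=3] B done, take A[i]=34 → i++
[i=15,j=3] B done, take A[i]=36 → i++
[i=16,j=3] B done, take A[i]=38 → i++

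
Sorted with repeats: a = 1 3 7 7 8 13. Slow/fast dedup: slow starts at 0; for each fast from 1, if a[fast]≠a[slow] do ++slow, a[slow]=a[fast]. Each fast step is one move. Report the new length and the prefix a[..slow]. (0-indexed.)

length 5; prefix = [1, 3, 7, 8, 13]

slow=0 fast=1: a[fast]=3≠a[slow]=1 write a[1]=3, slow++,fast++
slow=1 fast=2: a[fast]=7≠a[slow]=3 write a[2]=7, slow++,fast++
slow=2 fast=3: a[fast]=7=a[slow] dup, fast++
slow=2 fast=4: a[fast]=8≠a[slow]=7 write a[3]=8, slow++,fast++
slow=3 fast=5: a[fast]=13≠a[slow]=8 write a[4]=13, slow++,fast++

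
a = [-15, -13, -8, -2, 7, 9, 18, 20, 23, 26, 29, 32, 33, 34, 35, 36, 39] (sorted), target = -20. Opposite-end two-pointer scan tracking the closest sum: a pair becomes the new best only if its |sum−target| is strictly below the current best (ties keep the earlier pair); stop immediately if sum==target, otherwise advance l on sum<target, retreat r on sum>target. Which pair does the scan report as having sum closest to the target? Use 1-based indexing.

l=1 r=17: -15+39=24 d=44 *, r--
l=1 r=16: -15+36=21 d=41 *, r--
l=1 r=15: -15+35=20 d=40 *, r--
l=1 r=14: -15+34=19 d=39 *, r--
l=1 r=13: -15+33=18 d=38 *, r--
l=1 r=12: -15+32=17 d=37 *, r--
l=1 r=11: -15+29=14 d=34 *, r--
l=1 r=10: -15+26=11 d=31 *, r--
l=1 r=9: -15+23=8 d=28 *, r--
l=1 r=8: -15+20=5 d=25 *, r--
l=1 r=7: -15+18=3 d=23 *, r--
l=1 r=6: -15+9=-6 d=14 *, r--
l=1 r=5: -15+7=-8 d=12 *, r--
l=1 r=4: -15+-2=-17 d=3 *, r--
l=1 r=3: -15+-8=-23 d=3, l++
l=2 r=3: -13+-8=-21 d=1 *, l++

pair (-13, -8) with sum -21 (|Δ|=1)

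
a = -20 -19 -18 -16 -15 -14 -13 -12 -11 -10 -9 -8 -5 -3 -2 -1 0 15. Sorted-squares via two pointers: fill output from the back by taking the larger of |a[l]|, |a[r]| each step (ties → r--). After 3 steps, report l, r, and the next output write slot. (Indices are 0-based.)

[0,17] |-20|>|15| out[17]=400 → l++
[1,17] |-19|>|15| out[16]=361 → l++
[2,17] |-18|>|15| out[15]=324 → l++

l=3, r=17, next write slot=14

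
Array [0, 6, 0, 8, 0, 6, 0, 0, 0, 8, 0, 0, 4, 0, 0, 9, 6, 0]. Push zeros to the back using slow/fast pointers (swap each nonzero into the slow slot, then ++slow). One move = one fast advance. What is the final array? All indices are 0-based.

slow=0 fast=0: a[fast]=0, fast++
slow=0 fast=1: a[fast]=6≠0 swap→a[0]=6, slow++,fast++
slow=1 fast=2: a[fast]=0, fast++
slow=1 fast=3: a[fast]=8≠0 swap→a[1]=8, slow++,fast++
slow=2 fast=4: a[fast]=0, fast++
slow=2 fast=5: a[fast]=6≠0 swap→a[2]=6, slow++,fast++
slow=3 fast=6: a[fast]=0, fast++
slow=3 fast=7: a[fast]=0, fast++
slow=3 fast=8: a[fast]=0, fast++
slow=3 fast=9: a[fast]=8≠0 swap→a[3]=8, slow++,fast++
slow=4 fast=10: a[fast]=0, fast++
slow=4 fast=11: a[fast]=0, fast++
slow=4 fast=12: a[fast]=4≠0 swap→a[4]=4, slow++,fast++
slow=5 fast=13: a[fast]=0, fast++
slow=5 fast=14: a[fast]=0, fast++
slow=5 fast=15: a[fast]=9≠0 swap→a[5]=9, slow++,fast++
slow=6 fast=16: a[fast]=6≠0 swap→a[6]=6, slow++,fast++
slow=7 fast=17: a[fast]=0, fast++

[6, 8, 6, 8, 4, 9, 6, 0, 0, 0, 0, 0, 0, 0, 0, 0, 0, 0]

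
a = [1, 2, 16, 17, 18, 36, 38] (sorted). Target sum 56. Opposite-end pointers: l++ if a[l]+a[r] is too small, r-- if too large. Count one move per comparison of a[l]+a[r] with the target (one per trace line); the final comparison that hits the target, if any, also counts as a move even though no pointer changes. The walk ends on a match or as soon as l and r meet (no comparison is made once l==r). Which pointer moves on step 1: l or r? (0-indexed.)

l

l=0 r=6: 1+38=39 <56, l++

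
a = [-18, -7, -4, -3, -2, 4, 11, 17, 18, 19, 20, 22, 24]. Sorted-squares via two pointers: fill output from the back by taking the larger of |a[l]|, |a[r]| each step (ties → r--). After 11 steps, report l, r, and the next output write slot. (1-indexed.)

l=4, r=5, next write slot=2

[1,13] |-18|<=|24| out[13]=576 → r--
[1,12] |-18|<=|22| out[12]=484 → r--
[1,11] |-18|<=|20| out[11]=400 → r--
[1,10] |-18|<=|19| out[10]=361 → r--
[1,9] |-18|<=|18| out[9]=324 → r--
[1,8] |-18|>|17| out[8]=324 → l++
[2,8] |-7|<=|17| out[7]=289 → r--
[2,7] |-7|<=|11| out[6]=121 → r--
[2,6] |-7|>|4| out[5]=49 → l++
[3,6] |-4|<=|4| out[4]=16 → r--
[3,5] |-4|>|-2| out[3]=16 → l++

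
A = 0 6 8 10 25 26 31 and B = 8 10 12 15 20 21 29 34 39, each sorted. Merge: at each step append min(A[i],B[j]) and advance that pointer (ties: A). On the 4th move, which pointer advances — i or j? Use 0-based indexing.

i=0 j=0: A[i]=0<=B[j]=8 take 0, i++
i=1 j=0: A[i]=6<=B[j]=8 take 6, i++
i=2 j=0: A[i]=8<=B[j]=8 take 8, i++
i=3 j=0: A[i]=10>B[j]=8 take 8, j++

j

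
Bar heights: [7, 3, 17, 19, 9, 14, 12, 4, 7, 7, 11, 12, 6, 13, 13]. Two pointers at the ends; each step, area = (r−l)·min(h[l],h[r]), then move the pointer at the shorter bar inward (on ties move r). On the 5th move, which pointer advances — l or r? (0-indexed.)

r

l=0 r=14: min(7,13)*14=98 best=98 *, l++
l=1 r=14: min(3,13)*13=39 best=98, l++
l=2 r=14: min(17,13)*12=156 best=156 *, r--
l=2 r=13: min(17,13)*11=143 best=156, r--
l=2 r=12: min(17,6)*10=60 best=156, r--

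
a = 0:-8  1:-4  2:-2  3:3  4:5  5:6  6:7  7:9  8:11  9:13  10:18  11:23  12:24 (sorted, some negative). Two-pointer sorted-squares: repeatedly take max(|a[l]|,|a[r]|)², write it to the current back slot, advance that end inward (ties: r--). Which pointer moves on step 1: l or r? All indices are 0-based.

l=0 r=12: |-8|<=|24| out[12]=576, r--

r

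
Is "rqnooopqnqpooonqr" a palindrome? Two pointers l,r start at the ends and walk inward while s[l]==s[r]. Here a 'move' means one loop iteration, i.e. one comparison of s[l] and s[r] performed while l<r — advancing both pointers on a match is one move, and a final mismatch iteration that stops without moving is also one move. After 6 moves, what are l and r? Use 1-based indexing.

l=7, r=11

l=1 r=17: 'r'=='r', l++,r--
l=2 r=16: 'q'=='q', l++,r--
l=3 r=15: 'n'=='n', l++,r--
l=4 r=14: 'o'=='o', l++,r--
l=5 r=13: 'o'=='o', l++,r--
l=6 r=12: 'o'=='o', l++,r--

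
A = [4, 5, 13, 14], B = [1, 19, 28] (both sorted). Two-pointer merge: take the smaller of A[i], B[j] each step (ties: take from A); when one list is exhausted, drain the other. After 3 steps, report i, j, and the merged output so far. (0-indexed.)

[i=0,j=0] A[i]=4>B[j]=1 take 1 → j++
[i=0,j=1] A[i]=4<=B[j]=19 take 4 → i++
[i=1,j=1] A[i]=5<=B[j]=19 take 5 → i++

i=2, j=1, merged so far=[1, 4, 5]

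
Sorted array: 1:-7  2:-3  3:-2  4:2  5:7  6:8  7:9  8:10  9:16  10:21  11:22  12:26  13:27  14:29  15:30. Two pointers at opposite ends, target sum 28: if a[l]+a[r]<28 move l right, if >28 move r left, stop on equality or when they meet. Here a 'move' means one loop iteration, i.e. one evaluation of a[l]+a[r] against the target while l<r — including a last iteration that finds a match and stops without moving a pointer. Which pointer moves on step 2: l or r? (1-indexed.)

[1,15] -7+30=23 <28 → l++
[2,15] -3+30=27 <28 → l++

l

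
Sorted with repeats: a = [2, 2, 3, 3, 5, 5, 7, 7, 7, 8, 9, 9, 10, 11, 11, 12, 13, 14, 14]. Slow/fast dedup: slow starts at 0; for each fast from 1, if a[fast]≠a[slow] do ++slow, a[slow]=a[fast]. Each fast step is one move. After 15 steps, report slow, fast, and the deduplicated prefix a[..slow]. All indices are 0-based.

slow=8, fast=16, prefix=[2, 3, 5, 7, 8, 9, 10, 11, 12]

slow=0 fast=1: a[fast]=2=a[slow] dup, fast++
slow=0 fast=2: a[fast]=3≠a[slow]=2 write a[1]=3, slow++,fast++
slow=1 fast=3: a[fast]=3=a[slow] dup, fast++
slow=1 fast=4: a[fast]=5≠a[slow]=3 write a[2]=5, slow++,fast++
slow=2 fast=5: a[fast]=5=a[slow] dup, fast++
slow=2 fast=6: a[fast]=7≠a[slow]=5 write a[3]=7, slow++,fast++
slow=3 fast=7: a[fast]=7=a[slow] dup, fast++
slow=3 fast=8: a[fast]=7=a[slow] dup, fast++
slow=3 fast=9: a[fast]=8≠a[slow]=7 write a[4]=8, slow++,fast++
slow=4 fast=10: a[fast]=9≠a[slow]=8 write a[5]=9, slow++,fast++
slow=5 fast=11: a[fast]=9=a[slow] dup, fast++
slow=5 fast=12: a[fast]=10≠a[slow]=9 write a[6]=10, slow++,fast++
slow=6 fast=13: a[fast]=11≠a[slow]=10 write a[7]=11, slow++,fast++
slow=7 fast=14: a[fast]=11=a[slow] dup, fast++
slow=7 fast=15: a[fast]=12≠a[slow]=11 write a[8]=12, slow++,fast++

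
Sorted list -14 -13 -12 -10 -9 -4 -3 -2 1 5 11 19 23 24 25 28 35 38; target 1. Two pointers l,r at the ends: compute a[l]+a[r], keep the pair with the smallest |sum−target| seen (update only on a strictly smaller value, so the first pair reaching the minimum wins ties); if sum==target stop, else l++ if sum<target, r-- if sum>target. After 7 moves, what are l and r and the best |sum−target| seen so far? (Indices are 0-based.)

l=0 r=17: -14+38=24 d=23 *, r--
l=0 r=16: -14+35=21 d=20 *, r--
l=0 r=15: -14+28=14 d=13 *, r--
l=0 r=14: -14+25=11 d=10 *, r--
l=0 r=13: -14+24=10 d=9 *, r--
l=0 r=12: -14+23=9 d=8 *, r--
l=0 r=11: -14+19=5 d=4 *, r--

l=0, r=10, best |Δ|=4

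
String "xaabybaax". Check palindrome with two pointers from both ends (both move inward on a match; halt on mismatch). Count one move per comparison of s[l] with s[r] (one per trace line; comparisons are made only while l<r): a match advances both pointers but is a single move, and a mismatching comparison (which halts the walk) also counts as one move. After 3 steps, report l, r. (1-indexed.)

l=4, r=6

l=1 r=9: 'x'=='x', l++,r--
l=2 r=8: 'a'=='a', l++,r--
l=3 r=7: 'a'=='a', l++,r--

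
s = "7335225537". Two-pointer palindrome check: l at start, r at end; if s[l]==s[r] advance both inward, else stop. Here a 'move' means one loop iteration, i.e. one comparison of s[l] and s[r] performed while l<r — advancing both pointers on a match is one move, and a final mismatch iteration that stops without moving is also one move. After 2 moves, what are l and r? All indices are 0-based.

l=0 r=9: '7'=='7', l++,r--
l=1 r=8: '3'=='3', l++,r--

l=2, r=7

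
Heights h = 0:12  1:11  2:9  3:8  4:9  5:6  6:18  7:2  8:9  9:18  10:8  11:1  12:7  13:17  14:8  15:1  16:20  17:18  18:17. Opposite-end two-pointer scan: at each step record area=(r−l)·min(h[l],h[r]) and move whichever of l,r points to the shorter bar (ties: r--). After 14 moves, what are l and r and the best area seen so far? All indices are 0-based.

l=0 r=18: min(12,17)*18=216 best=216 *, l++
l=1 r=18: min(11,17)*17=187 best=216, l++
l=2 r=18: min(9,17)*16=144 best=216, l++
l=3 r=18: min(8,17)*15=120 best=216, l++
l=4 r=18: min(9,17)*14=126 best=216, l++
l=5 r=18: min(6,17)*13=78 best=216, l++
l=6 r=18: min(18,17)*12=204 best=216, r--
l=6 r=17: min(18,18)*11=198 best=216, r--
l=6 r=16: min(18,20)*10=180 best=216, l++
l=7 r=16: min(2,20)*9=18 best=216, l++
l=8 r=16: min(9,20)*8=72 best=216, l++
l=9 r=16: min(18,20)*7=126 best=216, l++
l=10 r=16: min(8,20)*6=48 best=216, l++
l=11 r=16: min(1,20)*5=5 best=216, l++

l=12, r=16, best area=216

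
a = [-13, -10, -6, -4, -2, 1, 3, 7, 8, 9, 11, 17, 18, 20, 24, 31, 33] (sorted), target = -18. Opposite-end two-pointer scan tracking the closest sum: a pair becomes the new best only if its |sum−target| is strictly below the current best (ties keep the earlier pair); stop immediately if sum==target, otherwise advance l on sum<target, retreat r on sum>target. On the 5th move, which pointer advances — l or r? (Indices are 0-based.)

[0,16] -13+33=20 d=38 * → r--
[0,15] -13+31=18 d=36 * → r--
[0,14] -13+24=11 d=29 * → r--
[0,13] -13+20=7 d=25 * → r--
[0,12] -13+18=5 d=23 * → r--

r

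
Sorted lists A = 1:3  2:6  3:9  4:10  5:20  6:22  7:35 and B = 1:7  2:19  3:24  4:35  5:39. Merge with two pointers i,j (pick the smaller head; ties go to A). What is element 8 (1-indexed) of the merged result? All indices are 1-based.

merged[8] = 22

i=1 j=1: A[i]=3<=B[j]=7 take 3, i++
i=2 j=1: A[i]=6<=B[j]=7 take 6, i++
i=3 j=1: A[i]=9>B[j]=7 take 7, j++
i=3 j=2: A[i]=9<=B[j]=19 take 9, i++
i=4 j=2: A[i]=10<=B[j]=19 take 10, i++
i=5 j=2: A[i]=20>B[j]=19 take 19, j++
i=5 j=3: A[i]=20<=B[j]=24 take 20, i++
i=6 j=3: A[i]=22<=B[j]=24 take 22, i++
i=7 j=3: A[i]=35>B[j]=24 take 24, j++
i=7 j=4: A[i]=35<=B[j]=35 take 35, i++
i=8 j=4: A done, take B[j]=35, j++
i=8 j=5: A done, take B[j]=39, j++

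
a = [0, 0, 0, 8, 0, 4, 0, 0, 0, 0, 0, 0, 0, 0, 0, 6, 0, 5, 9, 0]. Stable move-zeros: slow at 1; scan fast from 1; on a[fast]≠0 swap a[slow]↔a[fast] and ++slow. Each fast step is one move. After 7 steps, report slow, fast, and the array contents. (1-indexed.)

(s=1,f=1) a[fast]=0 → fast++
(s=1,f=2) a[fast]=0 → fast++
(s=1,f=3) a[fast]=0 → fast++
(s=1,f=4) a[fast]=8≠0 swap→a[1]=8 → slow++,fast++
(s=2,f=5) a[fast]=0 → fast++
(s=2,f=6) a[fast]=4≠0 swap→a[2]=4 → slow++,fast++
(s=3,f=7) a[fast]=0 → fast++

slow=3, fast=8, a=[8, 4, 0, 0, 0, 0, 0, 0, 0, 0, 0, 0, 0, 0, 0, 6, 0, 5, 9, 0]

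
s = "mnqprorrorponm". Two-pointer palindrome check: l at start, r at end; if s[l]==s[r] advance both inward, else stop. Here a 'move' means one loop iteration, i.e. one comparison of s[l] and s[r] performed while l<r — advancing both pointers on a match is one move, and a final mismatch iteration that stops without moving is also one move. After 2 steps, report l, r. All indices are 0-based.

[0,13] 'm'=='m' → l++,r--
[1,12] 'n'=='n' → l++,r--

l=2, r=11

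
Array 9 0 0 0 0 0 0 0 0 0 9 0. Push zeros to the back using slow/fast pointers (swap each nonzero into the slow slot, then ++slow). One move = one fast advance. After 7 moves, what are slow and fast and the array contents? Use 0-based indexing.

slow=1, fast=7, a=[9, 0, 0, 0, 0, 0, 0, 0, 0, 0, 9, 0]

(s=0,f=0) a[fast]=9≠0 swap→a[0]=9 → slow++,fast++
(s=1,f=1) a[fast]=0 → fast++
(s=1,f=2) a[fast]=0 → fast++
(s=1,f=3) a[fast]=0 → fast++
(s=1,f=4) a[fast]=0 → fast++
(s=1,f=5) a[fast]=0 → fast++
(s=1,f=6) a[fast]=0 → fast++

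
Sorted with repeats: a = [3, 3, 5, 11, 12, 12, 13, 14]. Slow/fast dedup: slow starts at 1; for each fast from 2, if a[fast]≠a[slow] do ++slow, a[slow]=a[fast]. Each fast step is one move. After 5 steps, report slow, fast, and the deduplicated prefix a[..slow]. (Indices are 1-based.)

slow=4, fast=7, prefix=[3, 5, 11, 12]

(s=1,f=2) a[fast]=3=a[slow] dup → fast++
(s=1,f=3) a[fast]=5≠a[slow]=3 write a[2]=5 → slow++,fast++
(s=2,f=4) a[fast]=11≠a[slow]=5 write a[3]=11 → slow++,fast++
(s=3,f=5) a[fast]=12≠a[slow]=11 write a[4]=12 → slow++,fast++
(s=4,f=6) a[fast]=12=a[slow] dup → fast++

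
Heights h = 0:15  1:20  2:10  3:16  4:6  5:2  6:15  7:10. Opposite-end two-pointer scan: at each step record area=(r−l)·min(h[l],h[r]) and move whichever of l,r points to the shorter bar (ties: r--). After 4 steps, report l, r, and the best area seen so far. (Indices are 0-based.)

l=0 r=7: min(15,10)*7=70 best=70 *, r--
l=0 r=6: min(15,15)*6=90 best=90 *, r--
l=0 r=5: min(15,2)*5=10 best=90, r--
l=0 r=4: min(15,6)*4=24 best=90, r--

l=0, r=3, best area=90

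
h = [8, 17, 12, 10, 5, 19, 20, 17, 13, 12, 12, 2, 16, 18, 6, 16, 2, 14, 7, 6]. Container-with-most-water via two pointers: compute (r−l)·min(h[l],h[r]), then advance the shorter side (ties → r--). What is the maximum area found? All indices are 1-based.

max area = 224

[1,20] min(8,6)*19=114 best=114 * → r--
[1,19] min(8,7)*18=126 best=126 * → r--
[1,18] min(8,14)*17=136 best=136 * → l++
[2,18] min(17,14)*16=224 best=224 * → r--
[2,17] min(17,2)*15=30 best=224 → r--
[2,16] min(17,16)*14=224 best=224 → r--
[2,15] min(17,6)*13=78 best=224 → r--
[2,14] min(17,18)*12=204 best=224 → l++
[3,14] min(12,18)*11=132 best=224 → l++
[4,14] min(10,18)*10=100 best=224 → l++
[5,14] min(5,18)*9=45 best=224 → l++
[6,14] min(19,18)*8=144 best=224 → r--
[6,13] min(19,16)*7=112 best=224 → r--
[6,12] min(19,2)*6=12 best=224 → r--
[6,11] min(19,12)*5=60 best=224 → r--
[6,10] min(19,12)*4=48 best=224 → r--
[6,9] min(19,13)*3=39 best=224 → r--
[6,8] min(19,17)*2=34 best=224 → r--
[6,7] min(19,20)*1=19 best=224 → l++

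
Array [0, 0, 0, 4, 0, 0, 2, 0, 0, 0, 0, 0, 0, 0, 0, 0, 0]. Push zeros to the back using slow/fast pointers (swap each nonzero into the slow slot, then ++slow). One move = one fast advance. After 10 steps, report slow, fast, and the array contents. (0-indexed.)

slow=2, fast=10, a=[4, 2, 0, 0, 0, 0, 0, 0, 0, 0, 0, 0, 0, 0, 0, 0, 0]

(s=0,f=0) a[fast]=0 → fast++
(s=0,f=1) a[fast]=0 → fast++
(s=0,f=2) a[fast]=0 → fast++
(s=0,f=3) a[fast]=4≠0 swap→a[0]=4 → slow++,fast++
(s=1,f=4) a[fast]=0 → fast++
(s=1,f=5) a[fast]=0 → fast++
(s=1,f=6) a[fast]=2≠0 swap→a[1]=2 → slow++,fast++
(s=2,f=7) a[fast]=0 → fast++
(s=2,f=8) a[fast]=0 → fast++
(s=2,f=9) a[fast]=0 → fast++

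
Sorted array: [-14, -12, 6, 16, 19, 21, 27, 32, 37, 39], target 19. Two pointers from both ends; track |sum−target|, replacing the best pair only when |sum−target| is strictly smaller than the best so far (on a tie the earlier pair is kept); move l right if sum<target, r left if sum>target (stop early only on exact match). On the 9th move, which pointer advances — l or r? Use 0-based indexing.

r

[0,9] -14+39=25 d=6 * → r--
[0,8] -14+37=23 d=4 * → r--
[0,7] -14+32=18 d=1 * → l++
[1,7] -12+32=20 d=1 → r--
[1,6] -12+27=15 d=4 → l++
[2,6] 6+27=33 d=14 → r--
[2,5] 6+21=27 d=8 → r--
[2,4] 6+19=25 d=6 → r--
[2,3] 6+16=22 d=3 → r--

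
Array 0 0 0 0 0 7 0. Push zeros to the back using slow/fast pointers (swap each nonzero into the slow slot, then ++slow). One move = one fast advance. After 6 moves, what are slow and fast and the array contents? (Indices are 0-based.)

(s=0,f=0) a[fast]=0 → fast++
(s=0,f=1) a[fast]=0 → fast++
(s=0,f=2) a[fast]=0 → fast++
(s=0,f=3) a[fast]=0 → fast++
(s=0,f=4) a[fast]=0 → fast++
(s=0,f=5) a[fast]=7≠0 swap→a[0]=7 → slow++,fast++

slow=1, fast=6, a=[7, 0, 0, 0, 0, 0, 0]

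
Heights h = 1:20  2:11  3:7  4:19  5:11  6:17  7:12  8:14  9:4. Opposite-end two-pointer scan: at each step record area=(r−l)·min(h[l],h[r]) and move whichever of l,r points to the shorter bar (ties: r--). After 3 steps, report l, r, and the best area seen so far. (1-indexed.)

l=1 r=9: min(20,4)*8=32 best=32 *, r--
l=1 r=8: min(20,14)*7=98 best=98 *, r--
l=1 r=7: min(20,12)*6=72 best=98, r--

l=1, r=6, best area=98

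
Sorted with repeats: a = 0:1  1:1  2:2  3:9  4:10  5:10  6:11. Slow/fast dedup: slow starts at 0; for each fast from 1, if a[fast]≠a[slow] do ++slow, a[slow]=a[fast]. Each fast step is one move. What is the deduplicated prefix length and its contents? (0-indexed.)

length 5; prefix = [1, 2, 9, 10, 11]

slow=0 fast=1: a[fast]=1=a[slow] dup, fast++
slow=0 fast=2: a[fast]=2≠a[slow]=1 write a[1]=2, slow++,fast++
slow=1 fast=3: a[fast]=9≠a[slow]=2 write a[2]=9, slow++,fast++
slow=2 fast=4: a[fast]=10≠a[slow]=9 write a[3]=10, slow++,fast++
slow=3 fast=5: a[fast]=10=a[slow] dup, fast++
slow=3 fast=6: a[fast]=11≠a[slow]=10 write a[4]=11, slow++,fast++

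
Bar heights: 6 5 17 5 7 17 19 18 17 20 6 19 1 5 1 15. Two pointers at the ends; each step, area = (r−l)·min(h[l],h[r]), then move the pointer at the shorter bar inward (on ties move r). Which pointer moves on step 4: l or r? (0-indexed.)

l=0 r=15: min(6,15)*15=90 best=90 *, l++
l=1 r=15: min(5,15)*14=70 best=90, l++
l=2 r=15: min(17,15)*13=195 best=195 *, r--
l=2 r=14: min(17,1)*12=12 best=195, r--

r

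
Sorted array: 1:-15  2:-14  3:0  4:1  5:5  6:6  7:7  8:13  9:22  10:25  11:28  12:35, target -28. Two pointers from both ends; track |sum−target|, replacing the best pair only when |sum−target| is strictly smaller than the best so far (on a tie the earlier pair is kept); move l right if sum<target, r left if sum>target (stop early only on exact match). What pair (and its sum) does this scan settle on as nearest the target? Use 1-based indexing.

pair (-15, -14) with sum -29 (|Δ|=1)

[1,12] -15+35=20 d=48 * → r--
[1,11] -15+28=13 d=41 * → r--
[1,10] -15+25=10 d=38 * → r--
[1,9] -15+22=7 d=35 * → r--
[1,8] -15+13=-2 d=26 * → r--
[1,7] -15+7=-8 d=20 * → r--
[1,6] -15+6=-9 d=19 * → r--
[1,5] -15+5=-10 d=18 * → r--
[1,4] -15+1=-14 d=14 * → r--
[1,3] -15+0=-15 d=13 * → r--
[1,2] -15+-14=-29 d=1 * → l++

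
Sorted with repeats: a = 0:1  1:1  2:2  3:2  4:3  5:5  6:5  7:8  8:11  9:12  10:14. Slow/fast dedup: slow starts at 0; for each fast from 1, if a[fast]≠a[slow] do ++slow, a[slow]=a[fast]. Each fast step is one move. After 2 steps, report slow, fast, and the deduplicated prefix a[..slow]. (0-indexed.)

slow=0 fast=1: a[fast]=1=a[slow] dup, fast++
slow=0 fast=2: a[fast]=2≠a[slow]=1 write a[1]=2, slow++,fast++

slow=1, fast=3, prefix=[1, 2]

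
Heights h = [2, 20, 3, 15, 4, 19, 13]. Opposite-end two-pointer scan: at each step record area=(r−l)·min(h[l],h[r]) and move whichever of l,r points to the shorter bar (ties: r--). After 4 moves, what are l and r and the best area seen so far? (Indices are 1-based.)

l=2, r=4, best area=76

l=1 r=7: min(2,13)*6=12 best=12 *, l++
l=2 r=7: min(20,13)*5=65 best=65 *, r--
l=2 r=6: min(20,19)*4=76 best=76 *, r--
l=2 r=5: min(20,4)*3=12 best=76, r--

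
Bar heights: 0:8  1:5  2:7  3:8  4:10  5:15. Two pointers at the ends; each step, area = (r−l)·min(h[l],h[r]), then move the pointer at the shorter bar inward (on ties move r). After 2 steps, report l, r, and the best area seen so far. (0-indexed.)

l=2, r=5, best area=40

l=0 r=5: min(8,15)*5=40 best=40 *, l++
l=1 r=5: min(5,15)*4=20 best=40, l++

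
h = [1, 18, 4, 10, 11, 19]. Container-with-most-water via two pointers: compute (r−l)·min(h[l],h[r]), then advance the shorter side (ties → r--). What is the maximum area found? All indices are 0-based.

max area = 72

l=0 r=5: min(1,19)*5=5 best=5 *, l++
l=1 r=5: min(18,19)*4=72 best=72 *, l++
l=2 r=5: min(4,19)*3=12 best=72, l++
l=3 r=5: min(10,19)*2=20 best=72, l++
l=4 r=5: min(11,19)*1=11 best=72, l++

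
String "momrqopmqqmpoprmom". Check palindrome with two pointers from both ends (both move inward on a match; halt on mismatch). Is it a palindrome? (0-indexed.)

not a palindrome (mismatch at 4,13)

l=0 r=17: 'm'=='m', l++,r--
l=1 r=16: 'o'=='o', l++,r--
l=2 r=15: 'm'=='m', l++,r--
l=3 r=14: 'r'=='r', l++,r--
l=4 r=13: 'q'!='p', stop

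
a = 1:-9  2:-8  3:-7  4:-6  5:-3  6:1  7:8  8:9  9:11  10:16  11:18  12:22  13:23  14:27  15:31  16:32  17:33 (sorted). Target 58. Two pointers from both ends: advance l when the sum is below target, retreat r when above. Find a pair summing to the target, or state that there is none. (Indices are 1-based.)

(27, 31)

l=1 r=17: -9+33=24 <58, l++
l=2 r=17: -8+33=25 <58, l++
l=3 r=17: -7+33=26 <58, l++
l=4 r=17: -6+33=27 <58, l++
l=5 r=17: -3+33=30 <58, l++
l=6 r=17: 1+33=34 <58, l++
l=7 r=17: 8+33=41 <58, l++
l=8 r=17: 9+33=42 <58, l++
l=9 r=17: 11+33=44 <58, l++
l=10 r=17: 16+33=49 <58, l++
l=11 r=17: 18+33=51 <58, l++
l=12 r=17: 22+33=55 <58, l++
l=13 r=17: 23+33=56 <58, l++
l=14 r=17: 27+33=60 >58, r--
l=14 r=16: 27+32=59 >58, r--
l=14 r=15: 27+31=58, found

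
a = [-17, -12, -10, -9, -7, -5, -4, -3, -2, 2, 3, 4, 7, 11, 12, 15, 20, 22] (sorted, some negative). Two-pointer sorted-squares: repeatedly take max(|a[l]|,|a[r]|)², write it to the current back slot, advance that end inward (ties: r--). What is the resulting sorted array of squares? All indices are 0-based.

[4, 4, 9, 9, 16, 16, 25, 49, 49, 81, 100, 121, 144, 144, 225, 289, 400, 484]

l=0 r=17: |-17|<=|22| out[17]=484, r--
l=0 r=16: |-17|<=|20| out[16]=400, r--
l=0 r=15: |-17|>|15| out[15]=289, l++
l=1 r=15: |-12|<=|15| out[14]=225, r--
l=1 r=14: |-12|<=|12| out[13]=144, r--
l=1 r=13: |-12|>|11| out[12]=144, l++
l=2 r=13: |-10|<=|11| out[11]=121, r--
l=2 r=12: |-10|>|7| out[10]=100, l++
l=3 r=12: |-9|>|7| out[9]=81, l++
l=4 r=12: |-7|<=|7| out[8]=49, r--
l=4 r=11: |-7|>|4| out[7]=49, l++
l=5 r=11: |-5|>|4| out[6]=25, l++
l=6 r=11: |-4|<=|4| out[5]=16, r--
l=6 r=10: |-4|>|3| out[4]=16, l++
l=7 r=10: |-3|<=|3| out[3]=9, r--
l=7 r=9: |-3|>|2| out[2]=9, l++
l=8 r=9: |-2|<=|2| out[1]=4, r--
l=8 r=8: |-2|<=|-2| out[0]=4, r--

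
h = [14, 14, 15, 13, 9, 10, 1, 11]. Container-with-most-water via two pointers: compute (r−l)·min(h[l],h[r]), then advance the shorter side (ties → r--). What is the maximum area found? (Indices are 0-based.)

[0,7] min(14,11)*7=77 best=77 * → r--
[0,6] min(14,1)*6=6 best=77 → r--
[0,5] min(14,10)*5=50 best=77 → r--
[0,4] min(14,9)*4=36 best=77 → r--
[0,3] min(14,13)*3=39 best=77 → r--
[0,2] min(14,15)*2=28 best=77 → l++
[1,2] min(14,15)*1=14 best=77 → l++

max area = 77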